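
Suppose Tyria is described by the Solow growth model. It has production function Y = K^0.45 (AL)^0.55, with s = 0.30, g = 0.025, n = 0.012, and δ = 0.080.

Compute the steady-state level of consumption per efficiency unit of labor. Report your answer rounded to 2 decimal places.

Steady state requires s·f(k) = (n + g + δ)·k, i.e. s·k^α = (n + g + δ)·k.
Rearranging, k^(1−α) = s / (n + g + δ).
k^0.55 = 0.30 / (0.012 + 0.025 + 0.080) = 0.30 / 0.117 = 2.5641
k* = 2.5641^(1/0.55) ≈ 5.5401
y* = (k*)^α = 5.5401^0.45 ≈ 2.1606
c* = (1 − s)·y* = (1 − 0.30) × 2.1606 ≈ 1.5124

c* ≈ 1.51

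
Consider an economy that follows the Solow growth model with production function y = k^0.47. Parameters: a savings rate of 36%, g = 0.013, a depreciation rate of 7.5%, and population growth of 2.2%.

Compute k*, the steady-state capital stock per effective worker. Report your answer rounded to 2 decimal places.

k* ≈ 9.37

At the steady state, Δk = 0, so s·k^α = (n + g + δ)·k.
Dividing both sides by k: k^(1−α) = s / (n + g + δ).
k^0.53 = 0.36 / (0.022 + 0.013 + 0.075) = 0.36 / 0.110 = 3.2727
k* = 3.2727^(1/0.53) ≈ 9.3653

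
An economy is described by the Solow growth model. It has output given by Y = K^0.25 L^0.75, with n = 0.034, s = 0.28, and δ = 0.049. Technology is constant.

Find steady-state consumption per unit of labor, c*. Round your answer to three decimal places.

At the steady state, Δk = 0, so s·k^α = (n + δ)·k.
Dividing both sides by k: k^(1−α) = s / (n + δ).
k^0.75 = 0.28 / (0.034 + 0.049) = 0.28 / 0.083 = 3.3735
k* = 3.3735^(1/0.75) ≈ 5.0595
y* = (k*)^α = 5.0595^0.25 ≈ 1.4998
c* = (1 − s)·y* = (1 − 0.28) × 1.4998 ≈ 1.0799

c* = 1.080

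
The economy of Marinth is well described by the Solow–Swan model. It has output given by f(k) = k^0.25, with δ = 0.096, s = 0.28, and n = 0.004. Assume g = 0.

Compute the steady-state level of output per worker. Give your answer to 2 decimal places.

Steady state requires s·f(k) = (n + δ)·k, i.e. s·k^α = (n + δ)·k.
Dividing both sides by k: k^(1−α) = s / (n + δ).
k^0.75 = 0.28 / (0.004 + 0.096) = 0.28 / 0.100 = 2.8000
k* = 2.8000^(1/0.75) ≈ 3.9465
y* = (k*)^α = 3.9465^0.25 ≈ 1.4095

y* = 1.41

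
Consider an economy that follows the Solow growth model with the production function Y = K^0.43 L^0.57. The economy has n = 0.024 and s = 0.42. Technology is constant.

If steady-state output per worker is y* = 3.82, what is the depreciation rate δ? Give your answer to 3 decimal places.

δ ≈ 0.047

At the steady state, Δk = 0, so s·k^α = (n + δ)·k.
Since y* = [s/(n + δ)]^(α/(1−α)), we have s/(n + δ) = (y*)^((1−α)/α) = 3.82^1.3256 = 5.9099.
Therefore n + δ = s / 5.9099 = 0.42 / 5.9099 = 0.0711, so δ = 0.0711 − 0.024 = 0.0471.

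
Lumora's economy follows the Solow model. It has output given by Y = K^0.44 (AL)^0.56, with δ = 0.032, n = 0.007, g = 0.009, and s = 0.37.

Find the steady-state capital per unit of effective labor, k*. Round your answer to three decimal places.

k* = 38.358

In steady state, investment equals break-even investment: s·k^α = (n + g + δ)·k.
Rearranging, k^(1−α) = s / (n + g + δ).
k^0.56 = 0.37 / (0.007 + 0.009 + 0.032) = 0.37 / 0.048 = 7.7083
k* = 7.7083^(1/0.56) ≈ 38.3579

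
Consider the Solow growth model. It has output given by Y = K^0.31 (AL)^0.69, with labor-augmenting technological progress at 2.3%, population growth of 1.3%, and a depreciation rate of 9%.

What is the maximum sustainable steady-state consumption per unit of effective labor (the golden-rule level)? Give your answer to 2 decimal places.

At the golden rule, f'(k) = n + g + δ, so α·k^(α−1) = n + g + δ and k_gold = (α/(n + g + δ))^(1/(1−α)).
k_gold = (0.31/0.126)^(1/0.69) = 2.4603^1.4493 ≈ 3.6869
c_gold = f(k_gold) − (n + g + δ)·k_gold = 1.4985 − 0.126×3.6869 ≈ 1.0340

c_gold ≈ 1.03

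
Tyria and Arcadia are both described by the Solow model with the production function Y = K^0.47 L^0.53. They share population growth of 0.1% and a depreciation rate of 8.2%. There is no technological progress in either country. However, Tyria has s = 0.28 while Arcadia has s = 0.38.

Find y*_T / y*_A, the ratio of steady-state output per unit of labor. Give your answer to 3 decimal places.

Steady-state y* = [s/(n + δ)]^(α/(1−α)), so the ratio is [ (s_T/(n + δ)_T) / (s_A/(n + δ)_A) ]^0.8868.
s_T/(n + δ)_T = 0.28/0.083 = 3.3735; s_A/(n + δ)_A = 0.38/0.083 = 4.5783.
Ratio = (3.3735/4.5783)^0.8868 = 0.7368^0.8868 ≈ 0.7627

y*_T / y*_A ≈ 0.763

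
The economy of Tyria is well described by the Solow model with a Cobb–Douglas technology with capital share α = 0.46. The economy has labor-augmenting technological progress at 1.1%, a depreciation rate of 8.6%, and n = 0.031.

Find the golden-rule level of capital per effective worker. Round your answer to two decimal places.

k_gold ≈ 10.69

The golden rule sets f'(k) = n + g + δ, i.e. α·k^(α−1) = n + g + δ.
So k^(1−α) = α / (n + g + δ) = 0.46 / 0.128 = 3.5938.
k_gold = 3.5938^(1/0.54) ≈ 10.6857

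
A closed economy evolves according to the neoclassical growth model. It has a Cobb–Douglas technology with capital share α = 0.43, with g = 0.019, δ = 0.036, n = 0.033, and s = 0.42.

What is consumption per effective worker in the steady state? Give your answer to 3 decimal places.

Steady state requires s·f(k) = (n + g + δ)·k, i.e. s·k^α = (n + g + δ)·k.
Dividing both sides by k: k^(1−α) = s / (n + g + δ).
k^0.57 = 0.42 / (0.033 + 0.019 + 0.036) = 0.42 / 0.088 = 4.7727
k* = 4.7727^(1/0.57) ≈ 15.5172
y* = (k*)^α = 15.5172^0.43 ≈ 3.2512
c* = (1 − s)·y* = (1 − 0.42) × 3.2512 ≈ 1.8857

c* ≈ 1.886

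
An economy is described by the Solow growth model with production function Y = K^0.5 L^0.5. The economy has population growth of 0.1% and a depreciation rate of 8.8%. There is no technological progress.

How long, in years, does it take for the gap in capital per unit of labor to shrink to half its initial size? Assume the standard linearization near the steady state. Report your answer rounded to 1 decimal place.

Near the steady state the convergence rate is λ = (1 − α)(n + δ).
λ = (1 − 0.5) × 0.089 = 0.5 × 0.089 = 0.0445
Half-life = ln 2 / λ = 0.6931 / 0.0445 ≈ 15.58 years

t_½ ≈ 15.6 years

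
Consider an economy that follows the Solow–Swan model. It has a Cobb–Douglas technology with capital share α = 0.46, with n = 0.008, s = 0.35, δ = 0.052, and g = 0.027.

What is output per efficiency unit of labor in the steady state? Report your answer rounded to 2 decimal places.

Steady state requires s·f(k) = (n + g + δ)·k, i.e. s·k^α = (n + g + δ)·k.
Rearranging, k^(1−α) = s / (n + g + δ).
k^0.54 = 0.35 / (0.008 + 0.027 + 0.052) = 0.35 / 0.087 = 4.0230
k* = 4.0230^(1/0.54) ≈ 13.1685
y* = (k*)^α = 13.1685^0.46 ≈ 3.2733

y* = 3.27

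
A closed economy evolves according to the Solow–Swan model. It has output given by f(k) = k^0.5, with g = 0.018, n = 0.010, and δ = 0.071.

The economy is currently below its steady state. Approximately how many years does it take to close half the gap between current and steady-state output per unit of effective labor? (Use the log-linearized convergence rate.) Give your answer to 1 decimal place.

t_½ ≈ 14.0 years

Near the steady state the convergence rate is λ = (1 − α)(n + g + δ).
λ = (1 − 0.5) × 0.099 = 0.5 × 0.099 = 0.0495
Half-life = ln 2 / λ = 0.6931 / 0.0495 ≈ 14.00 years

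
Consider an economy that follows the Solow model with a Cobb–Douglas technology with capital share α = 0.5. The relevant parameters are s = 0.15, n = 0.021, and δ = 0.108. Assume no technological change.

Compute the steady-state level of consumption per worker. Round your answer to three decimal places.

c* ≈ 0.988

Steady state requires s·f(k) = (n + δ)·k, i.e. s·k^α = (n + δ)·k.
Dividing both sides by k: k^(1−α) = s / (n + δ).
k^0.5 = 0.15 / (0.021 + 0.108) = 0.15 / 0.129 = 1.1628
k* = 1.1628^(1/0.5) ≈ 1.3521
y* = (k*)^α = 1.3521^0.5 ≈ 1.1628
c* = (1 − s)·y* = (1 − 0.15) × 1.1628 ≈ 0.9884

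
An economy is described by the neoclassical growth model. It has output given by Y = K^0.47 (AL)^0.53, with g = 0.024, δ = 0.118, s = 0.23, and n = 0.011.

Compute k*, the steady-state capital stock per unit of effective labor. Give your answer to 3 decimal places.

At the steady state, Δk = 0, so s·k^α = (n + g + δ)·k.
Rearranging, k^(1−α) = s / (n + g + δ).
k^0.53 = 0.23 / (0.011 + 0.024 + 0.118) = 0.23 / 0.153 = 1.5033
k* = 1.5033^(1/0.53) ≈ 2.1580

k* = 2.158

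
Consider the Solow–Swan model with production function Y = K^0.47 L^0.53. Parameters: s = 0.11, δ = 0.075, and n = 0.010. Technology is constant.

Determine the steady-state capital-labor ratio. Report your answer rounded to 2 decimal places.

k* ≈ 1.63

Steady state requires s·f(k) = (n + δ)·k, i.e. s·k^α = (n + δ)·k.
Rearranging, k^(1−α) = s / (n + δ).
k^0.53 = 0.11 / (0.010 + 0.075) = 0.11 / 0.085 = 1.2941
k* = 1.2941^(1/0.53) ≈ 1.6265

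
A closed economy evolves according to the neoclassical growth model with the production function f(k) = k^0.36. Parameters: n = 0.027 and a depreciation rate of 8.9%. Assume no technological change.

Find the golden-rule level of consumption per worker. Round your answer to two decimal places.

c_gold ≈ 1.21

At the golden rule, f'(k) = n + δ, so α·k^(α−1) = n + δ and k_gold = (α/(n + δ))^(1/(1−α)).
k_gold = (0.36/0.116)^(1/0.64) = 3.1034^1.5625 ≈ 5.8681
c_gold = f(k_gold) − (n + δ)·k_gold = 1.8909 − 0.116×5.8681 ≈ 1.2102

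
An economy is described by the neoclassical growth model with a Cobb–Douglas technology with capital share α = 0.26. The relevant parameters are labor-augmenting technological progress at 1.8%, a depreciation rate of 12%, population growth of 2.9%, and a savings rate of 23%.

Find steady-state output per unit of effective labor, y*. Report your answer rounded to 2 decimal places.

Steady state requires s·f(k) = (n + g + δ)·k, i.e. s·k^α = (n + g + δ)·k.
Dividing both sides by k: k^(1−α) = s / (n + g + δ).
k^0.74 = 0.23 / (0.029 + 0.018 + 0.120) = 0.23 / 0.167 = 1.3772
k* = 1.3772^(1/0.74) ≈ 1.5411
y* = (k*)^α = 1.5411^0.26 ≈ 1.1190

y* ≈ 1.12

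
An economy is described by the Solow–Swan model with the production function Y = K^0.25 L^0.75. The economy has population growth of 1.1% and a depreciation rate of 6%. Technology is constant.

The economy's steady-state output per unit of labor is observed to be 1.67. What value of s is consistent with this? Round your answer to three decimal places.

s ≈ 0.331

At the steady state, Δk = 0, so s·k^α = (n + δ)·k.
Since y* = [s/(n + δ)]^(α/(1−α)), we have s/(n + δ) = (y*)^((1−α)/α) = 1.67^3 = 4.6575.
Therefore s = 4.6575 × (n + δ) = 4.6575 × 0.071 = 0.3307.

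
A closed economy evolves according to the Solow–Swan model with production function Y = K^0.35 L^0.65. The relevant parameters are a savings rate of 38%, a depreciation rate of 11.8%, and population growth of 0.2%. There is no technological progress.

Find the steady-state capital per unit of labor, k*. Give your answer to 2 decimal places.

k* = 5.89

At the steady state, Δk = 0, so s·k^α = (n + δ)·k.
Dividing both sides by k: k^(1−α) = s / (n + δ).
k^0.65 = 0.38 / (0.002 + 0.118) = 0.38 / 0.120 = 3.1667
k* = 3.1667^(1/0.65) ≈ 5.8907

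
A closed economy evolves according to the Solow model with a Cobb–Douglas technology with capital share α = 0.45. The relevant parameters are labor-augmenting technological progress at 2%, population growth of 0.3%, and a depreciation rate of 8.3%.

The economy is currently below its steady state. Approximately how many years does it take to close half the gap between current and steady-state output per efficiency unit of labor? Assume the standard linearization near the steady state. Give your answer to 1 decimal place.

t_½ ≈ 11.9 years

Near the steady state the convergence rate is λ = (1 − α)(n + g + δ).
λ = (1 − 0.45) × 0.106 = 0.55 × 0.106 = 0.0583
Half-life = ln 2 / λ = 0.6931 / 0.0583 ≈ 11.89 years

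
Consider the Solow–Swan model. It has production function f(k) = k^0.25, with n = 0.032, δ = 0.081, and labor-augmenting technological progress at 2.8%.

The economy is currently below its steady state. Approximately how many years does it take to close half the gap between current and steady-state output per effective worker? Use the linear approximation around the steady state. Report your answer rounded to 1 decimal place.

about 6.6 years

Near the steady state the convergence rate is λ = (1 − α)(n + g + δ).
λ = (1 − 0.25) × 0.141 = 0.75 × 0.141 = 0.10575
Half-life = ln 2 / λ = 0.6931 / 0.10575 ≈ 6.55 years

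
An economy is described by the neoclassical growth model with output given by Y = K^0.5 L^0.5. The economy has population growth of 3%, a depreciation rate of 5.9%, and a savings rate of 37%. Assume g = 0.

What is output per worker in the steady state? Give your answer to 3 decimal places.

At the steady state, Δk = 0, so s·k^α = (n + δ)·k.
Dividing both sides by k: k^(1−α) = s / (n + δ).
k^0.5 = 0.37 / (0.030 + 0.059) = 0.37 / 0.089 = 4.1573
k* = 4.1573^(1/0.5) ≈ 17.2831
y* = (k*)^α = 17.2831^0.5 ≈ 4.1573

y* ≈ 4.157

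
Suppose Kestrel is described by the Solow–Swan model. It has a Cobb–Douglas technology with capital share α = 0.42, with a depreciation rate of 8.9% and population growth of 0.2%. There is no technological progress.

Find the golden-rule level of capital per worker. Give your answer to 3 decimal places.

k_gold ≈ 13.970

The golden rule sets f'(k) = n + δ, i.e. α·k^(α−1) = n + δ.
So k^(1−α) = α / (n + δ) = 0.42 / 0.091 = 4.6154.
k_gold = 4.6154^(1/0.58) ≈ 13.9697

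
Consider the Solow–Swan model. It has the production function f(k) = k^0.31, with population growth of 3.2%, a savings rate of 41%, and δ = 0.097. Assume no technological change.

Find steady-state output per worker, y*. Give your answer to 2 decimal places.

At the steady state, Δk = 0, so s·k^α = (n + δ)·k.
Dividing both sides by k: k^(1−α) = s / (n + δ).
k^0.69 = 0.41 / (0.032 + 0.097) = 0.41 / 0.129 = 3.1783
k* = 3.1783^(1/0.69) ≈ 5.3434
y* = (k*)^α = 5.3434^0.31 ≈ 1.6812

y* = 1.68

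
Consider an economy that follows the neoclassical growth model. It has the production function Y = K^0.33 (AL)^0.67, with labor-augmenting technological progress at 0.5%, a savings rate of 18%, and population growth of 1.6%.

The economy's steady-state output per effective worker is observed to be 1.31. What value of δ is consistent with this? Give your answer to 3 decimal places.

δ ≈ 0.083

Steady state requires s·f(k) = (n + g + δ)·k, i.e. s·k^α = (n + g + δ)·k.
Since y* = [s/(n + g + δ)]^(α/(1−α)), we have s/(n + g + δ) = (y*)^((1−α)/α) = 1.31^2.0303 = 1.7302.
Therefore n + g + δ = s / 1.7302 = 0.18 / 1.7302 = 0.1040, so δ = 0.1040 − 0.021 = 0.0830.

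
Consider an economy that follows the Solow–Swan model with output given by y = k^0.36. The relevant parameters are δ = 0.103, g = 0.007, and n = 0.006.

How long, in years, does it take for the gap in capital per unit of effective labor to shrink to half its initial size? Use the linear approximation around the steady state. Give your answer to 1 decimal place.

Near the steady state the convergence rate is λ = (1 − α)(n + g + δ).
λ = (1 − 0.36) × 0.116 = 0.64 × 0.116 = 0.07424
Half-life = ln 2 / λ = 0.6931 / 0.07424 ≈ 9.34 years

t_½ ≈ 9.3 years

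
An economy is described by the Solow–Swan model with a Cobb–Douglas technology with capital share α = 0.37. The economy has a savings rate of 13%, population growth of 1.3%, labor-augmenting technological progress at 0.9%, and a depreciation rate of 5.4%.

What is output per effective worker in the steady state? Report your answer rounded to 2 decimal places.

In steady state, investment equals break-even investment: s·k^α = (n + g + δ)·k.
Dividing both sides by k: k^(1−α) = s / (n + g + δ).
k^0.63 = 0.13 / (0.013 + 0.009 + 0.054) = 0.13 / 0.076 = 1.7105
k* = 1.7105^(1/0.63) ≈ 2.3444
y* = (k*)^α = 2.3444^0.37 ≈ 1.3706

y* = 1.37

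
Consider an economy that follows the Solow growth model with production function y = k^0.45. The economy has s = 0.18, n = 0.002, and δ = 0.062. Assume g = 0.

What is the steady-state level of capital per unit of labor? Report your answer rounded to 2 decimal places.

In steady state, investment equals break-even investment: s·k^α = (n + δ)·k.
Rearranging, k^(1−α) = s / (n + δ).
k^0.55 = 0.18 / (0.002 + 0.062) = 0.18 / 0.064 = 2.8125
k* = 2.8125^(1/0.55) ≈ 6.5544

k* ≈ 6.55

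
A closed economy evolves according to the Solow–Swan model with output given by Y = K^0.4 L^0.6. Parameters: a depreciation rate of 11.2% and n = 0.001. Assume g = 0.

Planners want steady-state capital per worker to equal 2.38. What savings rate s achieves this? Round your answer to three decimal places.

s ≈ 0.190

Steady state requires s·f(k) = (n + δ)·k, i.e. s·k^α = (n + δ)·k.
So s / (n + δ) = (k*)^(1−α) = 2.38^0.6 = 1.6825.
Therefore s = 1.6825 × (n + δ) = 1.6825 × 0.113 = 0.1901.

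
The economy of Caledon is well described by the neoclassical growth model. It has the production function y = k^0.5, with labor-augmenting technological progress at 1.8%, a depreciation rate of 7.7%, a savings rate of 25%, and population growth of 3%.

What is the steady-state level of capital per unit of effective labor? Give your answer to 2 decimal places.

k* = 4.00

Steady state requires s·f(k) = (n + g + δ)·k, i.e. s·k^α = (n + g + δ)·k.
Dividing both sides by k: k^(1−α) = s / (n + g + δ).
k^0.5 = 0.25 / (0.030 + 0.018 + 0.077) = 0.25 / 0.125 = 2.0000
k* = 2.0000^(1/0.5) ≈ 4.0000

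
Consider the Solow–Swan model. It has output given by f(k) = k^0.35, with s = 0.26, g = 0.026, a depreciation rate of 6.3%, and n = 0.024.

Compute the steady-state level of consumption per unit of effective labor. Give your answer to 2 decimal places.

c* ≈ 1.16

In steady state, investment equals break-even investment: s·k^α = (n + g + δ)·k.
Rearranging, k^(1−α) = s / (n + g + δ).
k^0.65 = 0.26 / (0.024 + 0.026 + 0.063) = 0.26 / 0.113 = 2.3009
k* = 2.3009^(1/0.65) ≈ 3.6038
y* = (k*)^α = 3.6038^0.35 ≈ 1.5663
c* = (1 − s)·y* = (1 − 0.26) × 1.5663 ≈ 1.1591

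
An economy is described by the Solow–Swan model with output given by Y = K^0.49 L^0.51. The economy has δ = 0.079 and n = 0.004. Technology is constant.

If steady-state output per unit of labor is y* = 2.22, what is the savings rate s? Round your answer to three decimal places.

At the steady state, Δk = 0, so s·k^α = (n + δ)·k.
Since y* = [s/(n + δ)]^(α/(1−α)), we have s/(n + δ) = (y*)^((1−α)/α) = 2.22^1.0408 = 2.2934.
Therefore s = 2.2934 × (n + δ) = 2.2934 × 0.083 = 0.1904.

s ≈ 0.190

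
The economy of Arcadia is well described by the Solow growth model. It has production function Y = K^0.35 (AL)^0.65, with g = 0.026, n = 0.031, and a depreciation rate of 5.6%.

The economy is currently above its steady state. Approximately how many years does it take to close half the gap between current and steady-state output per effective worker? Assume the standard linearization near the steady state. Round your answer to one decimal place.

about 9.4 years

Near the steady state the convergence rate is λ = (1 − α)(n + g + δ).
λ = (1 − 0.35) × 0.113 = 0.65 × 0.113 = 0.07345
Half-life = ln 2 / λ = 0.6931 / 0.07345 ≈ 9.44 years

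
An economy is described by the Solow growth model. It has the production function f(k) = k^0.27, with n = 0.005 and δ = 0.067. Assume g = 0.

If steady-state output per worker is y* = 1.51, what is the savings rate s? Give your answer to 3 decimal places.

s ≈ 0.219

Steady state requires s·f(k) = (n + δ)·k, i.e. s·k^α = (n + δ)·k.
Since y* = [s/(n + δ)]^(α/(1−α)), we have s/(n + δ) = (y*)^((1−α)/α) = 1.51^2.7037 = 3.0472.
Therefore s = 3.0472 × (n + δ) = 3.0472 × 0.072 = 0.2194.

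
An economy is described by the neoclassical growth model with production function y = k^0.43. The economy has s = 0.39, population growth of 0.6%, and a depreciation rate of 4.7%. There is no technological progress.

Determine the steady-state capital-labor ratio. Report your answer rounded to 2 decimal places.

k* = 33.17

Steady state requires s·f(k) = (n + δ)·k, i.e. s·k^α = (n + δ)·k.
Dividing both sides by k: k^(1−α) = s / (n + δ).
k^0.57 = 0.39 / (0.006 + 0.047) = 0.39 / 0.053 = 7.3585
k* = 7.3585^(1/0.57) ≈ 33.1652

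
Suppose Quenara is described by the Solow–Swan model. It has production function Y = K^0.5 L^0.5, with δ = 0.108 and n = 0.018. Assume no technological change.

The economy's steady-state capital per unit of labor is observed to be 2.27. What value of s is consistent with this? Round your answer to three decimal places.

At the steady state, Δk = 0, so s·k^α = (n + δ)·k.
So s / (n + δ) = (k*)^(1−α) = 2.27^0.5 = 1.5067.
Therefore s = 1.5067 × (n + δ) = 1.5067 × 0.126 = 0.1898.

s ≈ 0.190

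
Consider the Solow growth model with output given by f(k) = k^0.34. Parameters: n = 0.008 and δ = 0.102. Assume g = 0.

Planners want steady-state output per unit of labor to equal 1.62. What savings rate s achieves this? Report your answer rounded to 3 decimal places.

At the steady state, Δk = 0, so s·k^α = (n + δ)·k.
Since y* = [s/(n + δ)]^(α/(1−α)), we have s/(n + δ) = (y*)^((1−α)/α) = 1.62^1.9412 = 2.5510.
Therefore s = 2.5510 × (n + δ) = 2.5510 × 0.110 = 0.2806.

s ≈ 0.281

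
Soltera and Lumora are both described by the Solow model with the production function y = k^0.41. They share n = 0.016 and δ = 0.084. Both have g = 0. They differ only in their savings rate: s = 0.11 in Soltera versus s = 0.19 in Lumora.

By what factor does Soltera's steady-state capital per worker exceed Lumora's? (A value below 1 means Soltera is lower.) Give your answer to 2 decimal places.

ratio ≈ 0.40

Steady-state k* = [s/(n + δ)]^(1/(1−α)), so the ratio is [ (s_S/(n + δ)_S) / (s_L/(n + δ)_L) ]^1.6949.
s_S/(n + δ)_S = 0.11/0.100 = 1.1000; s_L/(n + δ)_L = 0.19/0.100 = 1.9000.
Ratio = (1.1000/1.9000)^1.6949 = 0.5789^1.6949 ≈ 0.3959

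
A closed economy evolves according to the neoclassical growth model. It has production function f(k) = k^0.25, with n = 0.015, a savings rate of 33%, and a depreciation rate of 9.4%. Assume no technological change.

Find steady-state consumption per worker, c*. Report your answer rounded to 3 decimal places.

Steady state requires s·f(k) = (n + δ)·k, i.e. s·k^α = (n + δ)·k.
Rearranging, k^(1−α) = s / (n + δ).
k^0.75 = 0.33 / (0.015 + 0.094) = 0.33 / 0.109 = 3.0275
k* = 3.0275^(1/0.75) ≈ 4.3797
y* = (k*)^α = 4.3797^0.25 ≈ 1.4466
c* = (1 − s)·y* = (1 − 0.33) × 1.4466 ≈ 0.9692

c* = 0.969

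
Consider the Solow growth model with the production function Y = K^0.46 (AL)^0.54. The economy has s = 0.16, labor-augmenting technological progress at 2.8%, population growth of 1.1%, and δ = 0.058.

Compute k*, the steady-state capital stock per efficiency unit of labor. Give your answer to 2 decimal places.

At the steady state, Δk = 0, so s·k^α = (n + g + δ)·k.
Rearranging, k^(1−α) = s / (n + g + δ).
k^0.54 = 0.16 / (0.011 + 0.028 + 0.058) = 0.16 / 0.097 = 1.6495
k* = 1.6495^(1/0.54) ≈ 2.5264

k* = 2.53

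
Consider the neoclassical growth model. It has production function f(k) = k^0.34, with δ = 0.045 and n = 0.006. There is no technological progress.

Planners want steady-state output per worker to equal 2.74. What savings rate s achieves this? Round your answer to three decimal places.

s ≈ 0.361

At the steady state, Δk = 0, so s·k^α = (n + δ)·k.
Since y* = [s/(n + δ)]^(α/(1−α)), we have s/(n + δ) = (y*)^((1−α)/α) = 2.74^1.9412 = 7.0756.
Therefore s = 7.0756 × (n + δ) = 7.0756 × 0.051 = 0.3609.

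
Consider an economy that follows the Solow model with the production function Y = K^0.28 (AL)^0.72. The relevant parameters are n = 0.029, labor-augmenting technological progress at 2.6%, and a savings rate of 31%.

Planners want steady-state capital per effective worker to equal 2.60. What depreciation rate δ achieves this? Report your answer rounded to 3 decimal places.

In steady state, investment equals break-even investment: s·k^α = (n + g + δ)·k.
So s / (n + g + δ) = (k*)^(1−α) = 2.60^0.72 = 1.9897.
Therefore n + g + δ = s / 1.9897 = 0.31 / 1.9897 = 0.1558, so δ = 0.1558 − 0.055 = 0.1008.

δ ≈ 0.101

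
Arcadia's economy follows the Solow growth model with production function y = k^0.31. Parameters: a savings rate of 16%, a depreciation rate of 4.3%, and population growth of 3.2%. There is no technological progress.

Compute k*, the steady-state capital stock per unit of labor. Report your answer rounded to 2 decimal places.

In steady state, investment equals break-even investment: s·k^α = (n + δ)·k.
Rearranging, k^(1−α) = s / (n + δ).
k^0.69 = 0.16 / (0.032 + 0.043) = 0.16 / 0.075 = 2.1333
k* = 2.1333^(1/0.69) ≈ 2.9984

k* ≈ 3.00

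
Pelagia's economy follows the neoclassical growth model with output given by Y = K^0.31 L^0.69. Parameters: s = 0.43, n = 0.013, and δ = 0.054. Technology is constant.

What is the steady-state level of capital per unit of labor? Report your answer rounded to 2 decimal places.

In steady state, investment equals break-even investment: s·k^α = (n + δ)·k.
Rearranging, k^(1−α) = s / (n + δ).
k^0.69 = 0.43 / (0.013 + 0.054) = 0.43 / 0.067 = 6.4179
k* = 6.4179^(1/0.69) ≈ 14.7957

k* ≈ 14.80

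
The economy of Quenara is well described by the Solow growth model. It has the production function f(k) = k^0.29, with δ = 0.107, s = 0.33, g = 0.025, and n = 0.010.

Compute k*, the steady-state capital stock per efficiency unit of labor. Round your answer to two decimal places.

At the steady state, Δk = 0, so s·k^α = (n + g + δ)·k.
Dividing both sides by k: k^(1−α) = s / (n + g + δ).
k^0.71 = 0.33 / (0.010 + 0.025 + 0.107) = 0.33 / 0.142 = 2.3239
k* = 2.3239^(1/0.71) ≈ 3.2794

k* = 3.28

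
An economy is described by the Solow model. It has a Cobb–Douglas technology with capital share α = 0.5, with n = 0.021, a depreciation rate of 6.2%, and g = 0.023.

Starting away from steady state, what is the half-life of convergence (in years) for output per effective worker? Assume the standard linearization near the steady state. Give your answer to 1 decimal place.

half-life ≈ 13.1 years

Near the steady state the convergence rate is λ = (1 − α)(n + g + δ).
λ = (1 − 0.5) × 0.106 = 0.5 × 0.106 = 0.0530
Half-life = ln 2 / λ = 0.6931 / 0.0530 ≈ 13.08 years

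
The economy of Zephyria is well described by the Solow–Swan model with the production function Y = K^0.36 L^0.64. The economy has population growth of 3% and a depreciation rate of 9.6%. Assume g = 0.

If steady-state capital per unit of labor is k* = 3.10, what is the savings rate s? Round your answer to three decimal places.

In steady state, investment equals break-even investment: s·k^α = (n + δ)·k.
So s / (n + δ) = (k*)^(1−α) = 3.10^0.64 = 2.0629.
Therefore s = 2.0629 × (n + δ) = 2.0629 × 0.126 = 0.2599.

s ≈ 0.260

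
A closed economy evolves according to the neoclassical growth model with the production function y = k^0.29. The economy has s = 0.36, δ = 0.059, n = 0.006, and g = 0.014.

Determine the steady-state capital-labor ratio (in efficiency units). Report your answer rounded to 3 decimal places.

Steady state requires s·f(k) = (n + g + δ)·k, i.e. s·k^α = (n + g + δ)·k.
Dividing both sides by k: k^(1−α) = s / (n + g + δ).
k^0.71 = 0.36 / (0.006 + 0.014 + 0.059) = 0.36 / 0.079 = 4.5570
k* = 4.5570^(1/0.71) ≈ 8.4668

k* = 8.467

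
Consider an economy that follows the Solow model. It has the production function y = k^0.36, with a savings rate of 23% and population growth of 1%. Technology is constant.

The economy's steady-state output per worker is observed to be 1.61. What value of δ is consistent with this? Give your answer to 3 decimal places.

In steady state, investment equals break-even investment: s·k^α = (n + δ)·k.
Since y* = [s/(n + δ)]^(α/(1−α)), we have s/(n + δ) = (y*)^((1−α)/α) = 1.61^1.7778 = 2.3318.
Therefore n + δ = s / 2.3318 = 0.23 / 2.3318 = 0.0986, so δ = 0.0986 − 0.010 = 0.0886.

δ ≈ 0.089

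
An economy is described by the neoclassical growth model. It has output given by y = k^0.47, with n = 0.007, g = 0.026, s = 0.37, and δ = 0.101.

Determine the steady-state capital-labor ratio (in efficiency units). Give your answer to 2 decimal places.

k* = 6.80

In steady state, investment equals break-even investment: s·k^α = (n + g + δ)·k.
Rearranging, k^(1−α) = s / (n + g + δ).
k^0.53 = 0.37 / (0.007 + 0.026 + 0.101) = 0.37 / 0.134 = 2.7612
k* = 2.7612^(1/0.53) ≈ 6.7961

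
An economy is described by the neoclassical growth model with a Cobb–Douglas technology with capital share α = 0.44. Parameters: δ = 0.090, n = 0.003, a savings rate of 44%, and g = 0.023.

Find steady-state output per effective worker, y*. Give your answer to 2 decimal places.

Steady state requires s·f(k) = (n + g + δ)·k, i.e. s·k^α = (n + g + δ)·k.
Dividing both sides by k: k^(1−α) = s / (n + g + δ).
k^0.56 = 0.44 / (0.003 + 0.023 + 0.090) = 0.44 / 0.116 = 3.7931
k* = 3.7931^(1/0.56) ≈ 10.8123
y* = (k*)^α = 10.8123^0.44 ≈ 2.8505

y* = 2.85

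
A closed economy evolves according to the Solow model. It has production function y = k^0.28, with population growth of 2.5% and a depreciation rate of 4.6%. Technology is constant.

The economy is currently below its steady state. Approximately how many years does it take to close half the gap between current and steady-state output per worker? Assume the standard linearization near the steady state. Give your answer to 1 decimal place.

about 13.6 years

Near the steady state the convergence rate is λ = (1 − α)(n + δ).
λ = (1 − 0.28) × 0.071 = 0.72 × 0.071 = 0.05112
Half-life = ln 2 / λ = 0.6931 / 0.05112 ≈ 13.56 years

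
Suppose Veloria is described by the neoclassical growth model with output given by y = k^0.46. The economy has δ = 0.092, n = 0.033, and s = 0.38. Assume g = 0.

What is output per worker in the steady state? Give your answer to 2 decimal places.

Steady state requires s·f(k) = (n + δ)·k, i.e. s·k^α = (n + δ)·k.
Rearranging, k^(1−α) = s / (n + δ).
k^0.54 = 0.38 / (0.033 + 0.092) = 0.38 / 0.125 = 3.0400
k* = 3.0400^(1/0.54) ≈ 7.8381
y* = (k*)^α = 7.8381^0.46 ≈ 2.5783

y* = 2.58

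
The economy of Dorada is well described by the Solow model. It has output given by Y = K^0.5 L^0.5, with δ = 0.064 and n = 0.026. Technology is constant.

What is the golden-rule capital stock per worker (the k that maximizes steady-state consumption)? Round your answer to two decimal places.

The golden rule sets f'(k) = n + δ, i.e. α·k^(α−1) = n + δ.
So k^(1−α) = α / (n + δ) = 0.5 / 0.090 = 5.5556.
k_gold = 5.5556^(1/0.5) ≈ 30.8647

k_gold ≈ 30.86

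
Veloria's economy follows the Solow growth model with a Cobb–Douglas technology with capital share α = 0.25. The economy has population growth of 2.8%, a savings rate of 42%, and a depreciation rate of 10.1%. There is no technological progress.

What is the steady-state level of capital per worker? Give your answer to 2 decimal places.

Steady state requires s·f(k) = (n + δ)·k, i.e. s·k^α = (n + δ)·k.
Rearranging, k^(1−α) = s / (n + δ).
k^0.75 = 0.42 / (0.028 + 0.101) = 0.42 / 0.129 = 3.2558
k* = 3.2558^(1/0.75) ≈ 4.8255

k* ≈ 4.83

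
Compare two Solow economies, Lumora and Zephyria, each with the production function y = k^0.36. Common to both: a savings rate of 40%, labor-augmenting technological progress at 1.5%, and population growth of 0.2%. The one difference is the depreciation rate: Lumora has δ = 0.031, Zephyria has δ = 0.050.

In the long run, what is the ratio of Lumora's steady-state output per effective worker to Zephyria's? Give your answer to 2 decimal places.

y*_L / y*_Z ≈ 1.21

Steady-state y* = [s/(n + g + δ)]^(α/(1−α)), so the ratio is [ (s_L/(n + g + δ)_L) / (s_Z/(n + g + δ)_Z) ]^0.5625.
s_L/(n + g + δ)_L = 0.40/0.048 = 8.3333; s_Z/(n + g + δ)_Z = 0.40/0.067 = 5.9701.
Ratio = (8.3333/5.9701)^0.5625 = 1.3958^0.5625 ≈ 1.2063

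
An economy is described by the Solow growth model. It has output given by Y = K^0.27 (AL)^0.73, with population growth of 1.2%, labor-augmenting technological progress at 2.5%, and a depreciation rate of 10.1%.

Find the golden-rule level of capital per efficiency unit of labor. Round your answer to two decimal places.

The golden rule sets f'(k) = n + g + δ, i.e. α·k^(α−1) = n + g + δ.
So k^(1−α) = α / (n + g + δ) = 0.27 / 0.138 = 1.9565.
k_gold = 1.9565^(1/0.73) ≈ 2.5078

k_gold ≈ 2.51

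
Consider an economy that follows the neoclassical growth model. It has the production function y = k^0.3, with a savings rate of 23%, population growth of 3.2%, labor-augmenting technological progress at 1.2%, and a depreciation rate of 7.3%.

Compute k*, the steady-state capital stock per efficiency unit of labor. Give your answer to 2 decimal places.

k* = 2.63

Steady state requires s·f(k) = (n + g + δ)·k, i.e. s·k^α = (n + g + δ)·k.
Rearranging, k^(1−α) = s / (n + g + δ).
k^0.7 = 0.23 / (0.032 + 0.012 + 0.073) = 0.23 / 0.117 = 1.9658
k* = 1.9658^(1/0.7) ≈ 2.6263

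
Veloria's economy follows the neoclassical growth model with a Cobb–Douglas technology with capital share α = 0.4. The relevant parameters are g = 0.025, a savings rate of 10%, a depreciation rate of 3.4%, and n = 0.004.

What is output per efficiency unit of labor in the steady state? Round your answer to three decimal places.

y* = 1.361

Steady state requires s·f(k) = (n + g + δ)·k, i.e. s·k^α = (n + g + δ)·k.
Dividing both sides by k: k^(1−α) = s / (n + g + δ).
k^0.6 = 0.10 / (0.004 + 0.025 + 0.034) = 0.10 / 0.063 = 1.5873
k* = 1.5873^(1/0.6) ≈ 2.1599
y* = (k*)^α = 2.1599^0.4 ≈ 1.3607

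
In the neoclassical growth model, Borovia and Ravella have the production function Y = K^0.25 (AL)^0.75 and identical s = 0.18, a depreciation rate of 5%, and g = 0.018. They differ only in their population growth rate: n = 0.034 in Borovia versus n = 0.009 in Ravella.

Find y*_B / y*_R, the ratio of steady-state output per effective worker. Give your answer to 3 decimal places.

ratio ≈ 0.911

Steady-state y* = [s/(n + g + δ)]^(α/(1−α)), so the ratio is [ (s_B/(n + g + δ)_B) / (s_R/(n + g + δ)_R) ]^0.3333.
s_B/(n + g + δ)_B = 0.18/0.102 = 1.7647; s_R/(n + g + δ)_R = 0.18/0.077 = 2.3377.
Ratio = (1.7647/2.3377)^0.3333 = 0.7549^0.3333 ≈ 0.9105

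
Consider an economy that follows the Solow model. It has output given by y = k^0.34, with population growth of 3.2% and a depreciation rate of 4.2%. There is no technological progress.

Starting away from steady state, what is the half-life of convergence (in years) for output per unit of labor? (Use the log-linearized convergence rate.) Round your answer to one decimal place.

Near the steady state the convergence rate is λ = (1 − α)(n + δ).
λ = (1 − 0.34) × 0.074 = 0.66 × 0.074 = 0.04884
Half-life = ln 2 / λ = 0.6931 / 0.04884 ≈ 14.19 years

t_½ ≈ 14.2 years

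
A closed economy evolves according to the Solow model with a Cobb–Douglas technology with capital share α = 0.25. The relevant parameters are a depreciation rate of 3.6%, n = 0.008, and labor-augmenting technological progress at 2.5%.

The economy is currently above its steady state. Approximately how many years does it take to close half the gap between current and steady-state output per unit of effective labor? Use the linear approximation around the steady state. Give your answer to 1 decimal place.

Near the steady state the convergence rate is λ = (1 − α)(n + g + δ).
λ = (1 − 0.25) × 0.069 = 0.75 × 0.069 = 0.05175
Half-life = ln 2 / λ = 0.6931 / 0.05175 ≈ 13.39 years

t_½ ≈ 13.4 years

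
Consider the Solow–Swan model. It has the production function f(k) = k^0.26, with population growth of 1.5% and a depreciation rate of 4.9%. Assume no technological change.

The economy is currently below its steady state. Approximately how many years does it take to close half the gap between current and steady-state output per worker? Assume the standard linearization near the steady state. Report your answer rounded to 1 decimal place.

about 14.6 years

Near the steady state the convergence rate is λ = (1 − α)(n + δ).
λ = (1 − 0.26) × 0.064 = 0.74 × 0.064 = 0.04736
Half-life = ln 2 / λ = 0.6931 / 0.04736 ≈ 14.63 years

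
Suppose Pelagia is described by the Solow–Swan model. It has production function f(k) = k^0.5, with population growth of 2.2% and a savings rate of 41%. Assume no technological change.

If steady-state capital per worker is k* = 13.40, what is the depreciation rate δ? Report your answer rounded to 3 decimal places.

δ ≈ 0.090

At the steady state, Δk = 0, so s·k^α = (n + δ)·k.
So s / (n + δ) = (k*)^(1−α) = 13.40^0.5 = 3.6606.
Therefore n + δ = s / 3.6606 = 0.41 / 3.6606 = 0.1120, so δ = 0.1120 − 0.022 = 0.0900.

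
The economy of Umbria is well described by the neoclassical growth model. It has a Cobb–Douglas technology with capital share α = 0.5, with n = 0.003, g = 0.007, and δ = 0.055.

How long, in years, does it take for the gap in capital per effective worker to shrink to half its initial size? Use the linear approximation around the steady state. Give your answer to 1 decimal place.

Near the steady state the convergence rate is λ = (1 − α)(n + g + δ).
λ = (1 − 0.5) × 0.065 = 0.5 × 0.065 = 0.0325
Half-life = ln 2 / λ = 0.6931 / 0.0325 ≈ 21.33 years

about 21.3 years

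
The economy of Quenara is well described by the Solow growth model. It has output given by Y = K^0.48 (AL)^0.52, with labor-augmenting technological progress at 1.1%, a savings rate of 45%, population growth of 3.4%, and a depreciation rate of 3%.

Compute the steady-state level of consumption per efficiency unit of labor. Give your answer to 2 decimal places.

c* ≈ 2.88

At the steady state, Δk = 0, so s·k^α = (n + g + δ)·k.
Dividing both sides by k: k^(1−α) = s / (n + g + δ).
k^0.52 = 0.45 / (0.034 + 0.011 + 0.030) = 0.45 / 0.075 = 6.0000
k* = 6.0000^(1/0.52) ≈ 31.3650
y* = (k*)^α = 31.3650^0.48 ≈ 5.2275
c* = (1 − s)·y* = (1 − 0.45) × 5.2275 ≈ 2.8751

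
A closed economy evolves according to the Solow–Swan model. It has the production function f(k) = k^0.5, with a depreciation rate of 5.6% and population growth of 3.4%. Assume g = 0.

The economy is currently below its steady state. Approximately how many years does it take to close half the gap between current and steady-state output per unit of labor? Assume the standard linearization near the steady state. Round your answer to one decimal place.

about 15.4 years

Near the steady state the convergence rate is λ = (1 − α)(n + δ).
λ = (1 − 0.5) × 0.090 = 0.5 × 0.090 = 0.0450
Half-life = ln 2 / λ = 0.6931 / 0.0450 ≈ 15.40 years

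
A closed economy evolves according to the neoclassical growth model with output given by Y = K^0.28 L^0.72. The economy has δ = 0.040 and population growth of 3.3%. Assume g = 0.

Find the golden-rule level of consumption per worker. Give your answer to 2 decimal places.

c_gold ≈ 1.21

At the golden rule, f'(k) = n + δ, so α·k^(α−1) = n + δ and k_gold = (α/(n + δ))^(1/(1−α)).
k_gold = (0.28/0.073)^(1/0.72) = 3.8356^1.3889 ≈ 6.4697
c_gold = f(k_gold) − (n + δ)·k_gold = 1.6867 − 0.073×6.4697 ≈ 1.2144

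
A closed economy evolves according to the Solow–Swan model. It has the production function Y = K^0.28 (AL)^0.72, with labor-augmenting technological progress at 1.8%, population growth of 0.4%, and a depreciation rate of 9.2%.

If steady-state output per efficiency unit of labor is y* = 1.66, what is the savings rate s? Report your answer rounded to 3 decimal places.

At the steady state, Δk = 0, so s·k^α = (n + g + δ)·k.
Since y* = [s/(n + g + δ)]^(α/(1−α)), we have s/(n + g + δ) = (y*)^((1−α)/α) = 1.66^2.5714 = 3.6812.
Therefore s = 3.6812 × (n + g + δ) = 3.6812 × 0.114 = 0.4197.

s ≈ 0.420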